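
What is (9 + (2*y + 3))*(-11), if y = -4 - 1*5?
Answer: 66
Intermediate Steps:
y = -9 (y = -4 - 5 = -9)
(9 + (2*y + 3))*(-11) = (9 + (2*(-9) + 3))*(-11) = (9 + (-18 + 3))*(-11) = (9 - 15)*(-11) = -6*(-11) = 66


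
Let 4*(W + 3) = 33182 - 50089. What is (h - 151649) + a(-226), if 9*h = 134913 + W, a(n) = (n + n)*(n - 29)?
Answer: -787271/36 ≈ -21869.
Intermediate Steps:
W = -16919/4 (W = -3 + (33182 - 50089)/4 = -3 + (1/4)*(-16907) = -3 - 16907/4 = -16919/4 ≈ -4229.8)
a(n) = 2*n*(-29 + n) (a(n) = (2*n)*(-29 + n) = 2*n*(-29 + n))
h = 522733/36 (h = (134913 - 16919/4)/9 = (1/9)*(522733/4) = 522733/36 ≈ 14520.)
(h - 151649) + a(-226) = (522733/36 - 151649) + 2*(-226)*(-29 - 226) = -4936631/36 + 2*(-226)*(-255) = -4936631/36 + 115260 = -787271/36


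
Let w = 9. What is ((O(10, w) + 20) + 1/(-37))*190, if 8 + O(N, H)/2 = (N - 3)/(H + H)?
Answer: 300580/333 ≈ 902.64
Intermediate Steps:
O(N, H) = -16 + (-3 + N)/H (O(N, H) = -16 + 2*((N - 3)/(H + H)) = -16 + 2*((-3 + N)/((2*H))) = -16 + 2*((-3 + N)*(1/(2*H))) = -16 + 2*((-3 + N)/(2*H)) = -16 + (-3 + N)/H)
((O(10, w) + 20) + 1/(-37))*190 = (((-3 + 10 - 16*9)/9 + 20) + 1/(-37))*190 = (((-3 + 10 - 144)/9 + 20) - 1/37)*190 = (((⅑)*(-137) + 20) - 1/37)*190 = ((-137/9 + 20) - 1/37)*190 = (43/9 - 1/37)*190 = (1582/333)*190 = 300580/333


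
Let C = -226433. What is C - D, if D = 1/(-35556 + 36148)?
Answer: -134048337/592 ≈ -2.2643e+5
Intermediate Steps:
D = 1/592 ≈ 0.0016892
C - D = -226433 - 1*1/592 = -226433 - 1/592 = -134048337/592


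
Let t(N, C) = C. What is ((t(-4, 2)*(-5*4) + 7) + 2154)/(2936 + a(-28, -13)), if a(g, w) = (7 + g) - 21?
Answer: 2121/2894 ≈ 0.73290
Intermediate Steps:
a(g, w) = -14 + g
((t(-4, 2)*(-5*4) + 7) + 2154)/(2936 + a(-28, -13)) = ((2*(-5*4) + 7) + 2154)/(2936 + (-14 - 28)) = ((2*(-20) + 7) + 2154)/(2936 - 42) = ((-40 + 7) + 2154)/2894 = (-33 + 2154)*(1/2894) = 2121*(1/2894) = 2121/2894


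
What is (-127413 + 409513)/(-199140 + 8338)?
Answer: -141050/95401 ≈ -1.4785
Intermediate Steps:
(-127413 + 409513)/(-199140 + 8338) = 282100/(-190802) = 282100*(-1/190802) = -141050/95401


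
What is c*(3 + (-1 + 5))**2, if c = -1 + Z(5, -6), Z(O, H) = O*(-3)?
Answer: -784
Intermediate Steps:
Z(O, H) = -3*O
c = -16 (c = -1 - 3*5 = -1 - 15 = -16)
c*(3 + (-1 + 5))**2 = -16*(3 + (-1 + 5))**2 = -16*(3 + 4)**2 = -16*7**2 = -16*49 = -784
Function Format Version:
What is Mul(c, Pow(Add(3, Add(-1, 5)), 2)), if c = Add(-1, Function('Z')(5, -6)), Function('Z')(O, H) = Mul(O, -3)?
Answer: -784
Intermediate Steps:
Function('Z')(O, H) = Mul(-3, O)
c = -16 (c = Add(-1, Mul(-3, 5)) = Add(-1, -15) = -16)
Mul(c, Pow(Add(3, Add(-1, 5)), 2)) = Mul(-16, Pow(Add(3, Add(-1, 5)), 2)) = Mul(-16, Pow(Add(3, 4), 2)) = Mul(-16, Pow(7, 2)) = Mul(-16, 49) = -784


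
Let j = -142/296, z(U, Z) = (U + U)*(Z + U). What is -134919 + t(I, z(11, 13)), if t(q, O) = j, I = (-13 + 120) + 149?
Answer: -19968083/148 ≈ -1.3492e+5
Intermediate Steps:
z(U, Z) = 2*U*(U + Z) (z(U, Z) = (2*U)*(U + Z) = 2*U*(U + Z))
I = 256 (I = 107 + 149 = 256)
j = -71/148 (j = -142*1/296 = -71/148 ≈ -0.47973)
t(q, O) = -71/148
-134919 + t(I, z(11, 13)) = -134919 - 71/148 = -19968083/148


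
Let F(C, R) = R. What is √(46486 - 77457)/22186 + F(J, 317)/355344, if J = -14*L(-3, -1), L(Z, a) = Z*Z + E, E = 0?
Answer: 317/355344 + I*√30971/22186 ≈ 0.00089209 + 0.0079323*I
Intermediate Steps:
L(Z, a) = Z² (L(Z, a) = Z*Z + 0 = Z² + 0 = Z²)
J = -126 (J = -14*(-3)² = -14*9 = -126)
√(46486 - 77457)/22186 + F(J, 317)/355344 = √(46486 - 77457)/22186 + 317/355344 = √(-30971)*(1/22186) + 317*(1/355344) = (I*√30971)*(1/22186) + 317/355344 = I*√30971/22186 + 317/355344 = 317/355344 + I*√30971/22186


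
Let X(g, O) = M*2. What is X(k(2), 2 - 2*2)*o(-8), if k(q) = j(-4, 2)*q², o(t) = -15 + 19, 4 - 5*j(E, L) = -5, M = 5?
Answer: 40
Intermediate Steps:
j(E, L) = 9/5 (j(E, L) = ⅘ - ⅕*(-5) = ⅘ + 1 = 9/5)
o(t) = 4
k(q) = 9*q²/5
X(g, O) = 10 (X(g, O) = 5*2 = 10)
X(k(2), 2 - 2*2)*o(-8) = 10*4 = 40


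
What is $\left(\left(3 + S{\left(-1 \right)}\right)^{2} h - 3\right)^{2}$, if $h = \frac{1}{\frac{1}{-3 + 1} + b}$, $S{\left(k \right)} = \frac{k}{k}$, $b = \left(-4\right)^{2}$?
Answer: $\frac{3721}{961} \approx 3.872$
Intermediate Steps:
$b = 16$
$S{\left(k \right)} = 1$
$h = \frac{2}{31}$ ($h = \frac{1}{\frac{1}{-3 + 1} + 16} = \frac{1}{\frac{1}{-2} + 16} = \frac{1}{- \frac{1}{2} + 16} = \frac{1}{\frac{31}{2}} = \frac{2}{31} \approx 0.064516$)
$\left(\left(3 + S{\left(-1 \right)}\right)^{2} h - 3\right)^{2} = \left(\left(3 + 1\right)^{2} \cdot \frac{2}{31} - 3\right)^{2} = \left(4^{2} \cdot \frac{2}{31} - 3\right)^{2} = \left(16 \cdot \frac{2}{31} - 3\right)^{2} = \left(\frac{32}{31} - 3\right)^{2} = \left(- \frac{61}{31}\right)^{2} = \frac{3721}{961}$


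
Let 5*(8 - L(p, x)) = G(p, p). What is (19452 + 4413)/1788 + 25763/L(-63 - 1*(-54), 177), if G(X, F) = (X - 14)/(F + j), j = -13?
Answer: 1695839715/510772 ≈ 3320.1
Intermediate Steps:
G(X, F) = (-14 + X)/(-13 + F) (G(X, F) = (X - 14)/(F - 13) = (-14 + X)/(-13 + F))
L(p, x) = 8 - (-14 + p)/(5*(-13 + p))
(19452 + 4413)/1788 + 25763/L(-63 - 1*(-54), 177) = (19452 + 4413)/1788 + 25763/(((-506 + 39*(-63 - 1*(-54)))/(5*(-13 + (-63 - 1*(-54)))))) = 23865*(1/1788) + 25763/(((-506 + 39*(-63 + 54))/(5*(-13 + (-63 + 54))))) = 7955/596 + 25763/(((-506 + 39*(-9))/(5*(-13 - 9)))) = 7955/596 + 25763/(((1/5)*(-506 - 351)/(-22))) = 7955/596 + 25763/(((1/5)*(-1/22)*(-857))) = 7955/596 + 25763/(857/110) = 7955/596 + 25763*(110/857) = 7955/596 + 2833930/857 = 1695839715/510772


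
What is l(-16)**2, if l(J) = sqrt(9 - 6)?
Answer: 3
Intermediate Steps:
l(J) = sqrt(3)
l(-16)**2 = (sqrt(3))**2 = 3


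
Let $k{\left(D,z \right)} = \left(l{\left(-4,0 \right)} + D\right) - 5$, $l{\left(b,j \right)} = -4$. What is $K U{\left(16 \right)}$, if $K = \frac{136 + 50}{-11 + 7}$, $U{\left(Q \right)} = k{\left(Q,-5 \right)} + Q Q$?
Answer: $- \frac{24459}{2} \approx -12230.0$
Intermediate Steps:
$k{\left(D,z \right)} = -9 + D$ ($k{\left(D,z \right)} = \left(-4 + D\right) - 5 = -9 + D$)
$U{\left(Q \right)} = -9 + Q + Q^{2}$ ($U{\left(Q \right)} = \left(-9 + Q\right) + Q Q = \left(-9 + Q\right) + Q^{2} = -9 + Q + Q^{2}$)
$K = - \frac{93}{2}$ ($K = \frac{186}{-4} = 186 \left(- \frac{1}{4}\right) = - \frac{93}{2} \approx -46.5$)
$K U{\left(16 \right)} = - \frac{93 \left(-9 + 16 + 16^{2}\right)}{2} = - \frac{93 \left(-9 + 16 + 256\right)}{2} = \left(- \frac{93}{2}\right) 263 = - \frac{24459}{2}$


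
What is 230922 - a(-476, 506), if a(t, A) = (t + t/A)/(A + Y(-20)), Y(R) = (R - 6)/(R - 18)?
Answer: 187481024812/811877 ≈ 2.3092e+5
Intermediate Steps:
Y(R) = (-6 + R)/(-18 + R)
a(t, A) = (t + t/A)/(13/19 + A) (a(t, A) = (t + t/A)/(A + (-6 - 20)/(-18 - 20)) = (t + t/A)/(A - 26/(-38)) = (t + t/A)/(A - 1/38*(-26)) = (t + t/A)/(A + 13/19) = (t + t/A)/(13/19 + A))
230922 - a(-476, 506) = 230922 - 19*(-476)*(1 + 506)/(506*(13 + 19*506)) = 230922 - 19*(-476)*507/(506*(13 + 9614)) = 230922 - 19*(-476)*507/(506*9627) = 230922 - 1*(-764218/811877) = 230922 + 764218/811877 = 187481024812/811877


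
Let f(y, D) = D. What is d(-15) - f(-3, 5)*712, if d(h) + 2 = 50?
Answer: -3512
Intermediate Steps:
d(h) = 48 (d(h) = -2 + 50 = 48)
d(-15) - f(-3, 5)*712 = 48 - 5*712 = 48 - 1*3560 = 48 - 3560 = -3512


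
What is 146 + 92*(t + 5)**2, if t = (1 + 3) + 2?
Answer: 11278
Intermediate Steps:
t = 6 (t = 4 + 2 = 6)
146 + 92*(t + 5)**2 = 146 + 92*(6 + 5)**2 = 146 + 92*11**2 = 146 + 92*121 = 146 + 11132 = 11278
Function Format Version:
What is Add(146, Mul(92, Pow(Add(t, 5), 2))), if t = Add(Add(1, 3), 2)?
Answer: 11278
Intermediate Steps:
t = 6 (t = Add(4, 2) = 6)
Add(146, Mul(92, Pow(Add(t, 5), 2))) = Add(146, Mul(92, Pow(Add(6, 5), 2))) = Add(146, Mul(92, Pow(11, 2))) = Add(146, Mul(92, 121)) = Add(146, 11132) = 11278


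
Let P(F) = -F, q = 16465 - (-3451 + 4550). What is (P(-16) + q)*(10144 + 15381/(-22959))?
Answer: 398019017570/2551 ≈ 1.5602e+8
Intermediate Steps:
q = 15366 (q = 16465 - 1*1099 = 16465 - 1099 = 15366)
(P(-16) + q)*(10144 + 15381/(-22959)) = (-1*(-16) + 15366)*(10144 + 15381/(-22959)) = (16 + 15366)*(10144 + 15381*(-1/22959)) = 15382*(10144 - 1709/2551) = 15382*(25875635/2551) = 398019017570/2551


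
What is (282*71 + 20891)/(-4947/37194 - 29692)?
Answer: -507239374/368123065 ≈ -1.3779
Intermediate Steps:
(282*71 + 20891)/(-4947/37194 - 29692) = (20022 + 20891)/(-4947*1/37194 - 29692) = 40913/(-1649/12398 - 29692) = 40913/(-368123065/12398) = 40913*(-12398/368123065) = -507239374/368123065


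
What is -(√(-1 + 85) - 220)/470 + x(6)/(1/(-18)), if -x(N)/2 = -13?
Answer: -21974/47 - √21/235 ≈ -467.55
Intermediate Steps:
x(N) = 26 (x(N) = -2*(-13) = 26)
-(√(-1 + 85) - 220)/470 + x(6)/(1/(-18)) = -(√(-1 + 85) - 220)/470 + 26/(1/(-18)) = -(√84 - 220)*(1/470) + 26/(-1/18) = -(2*√21 - 220)*(1/470) + 26*(-18) = -(-220 + 2*√21)*(1/470) - 468 = (220 - 2*√21)*(1/470) - 468 = (22/47 - √21/235) - 468 = -21974/47 - √21/235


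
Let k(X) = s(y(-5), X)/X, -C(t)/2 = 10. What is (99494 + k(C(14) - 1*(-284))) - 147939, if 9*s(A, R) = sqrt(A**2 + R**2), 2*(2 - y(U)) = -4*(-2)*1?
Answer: -48445 + 5*sqrt(697)/1188 ≈ -48445.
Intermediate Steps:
y(U) = -2 (y(U) = 2 - (-4*(-2))/2 = 2 - 4 = -2)
C(t) = -20 (C(t) = -2*10 = -20)
s(A, R) = sqrt(A**2 + R**2)/9
k(X) = sqrt(4 + X**2)/(9*X) (k(X) = (sqrt((-2)**2 + X**2)/9)/X = (sqrt(4 + X**2)/9)/X = sqrt(4 + X**2)/(9*X))
(99494 + k(C(14) - 1*(-284))) - 147939 = (99494 + sqrt(4 + (-20 - 1*(-284))**2)/(9*(-20 - 1*(-284)))) - 147939 = (99494 + sqrt(4 + (-20 + 284)**2)/(9*(-20 + 284))) - 147939 = (99494 + (1/9)*sqrt(4 + 264**2)/264) - 147939 = (99494 + (1/9)*(1/264)*sqrt(4 + 69696)) - 147939 = (99494 + (1/9)*(1/264)*sqrt(69700)) - 147939 = (99494 + (1/9)*(1/264)*(10*sqrt(697))) - 147939 = (99494 + 5*sqrt(697)/1188) - 147939 = -48445 + 5*sqrt(697)/1188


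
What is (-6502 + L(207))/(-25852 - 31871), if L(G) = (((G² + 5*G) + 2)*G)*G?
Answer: -1880464712/57723 ≈ -32577.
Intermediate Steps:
L(G) = G²*(2 + G² + 5*G) (L(G) = ((2 + G² + 5*G)*G)*G = (G*(2 + G² + 5*G))*G = G²*(2 + G² + 5*G))
(-6502 + L(207))/(-25852 - 31871) = (-6502 + 207²*(2 + 207² + 5*207))/(-25852 - 31871) = (-6502 + 42849*(2 + 42849 + 1035))/(-57723) = (-6502 + 42849*43886)*(-1/57723) = (-6502 + 1880471214)*(-1/57723) = 1880464712*(-1/57723) = -1880464712/57723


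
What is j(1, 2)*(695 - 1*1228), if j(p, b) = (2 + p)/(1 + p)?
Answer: -1599/2 ≈ -799.50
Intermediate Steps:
j(p, b) = (2 + p)/(1 + p)
j(1, 2)*(695 - 1*1228) = ((2 + 1)/(1 + 1))*(695 - 1*1228) = (3/2)*(695 - 1228) = ((½)*3)*(-533) = (3/2)*(-533) = -1599/2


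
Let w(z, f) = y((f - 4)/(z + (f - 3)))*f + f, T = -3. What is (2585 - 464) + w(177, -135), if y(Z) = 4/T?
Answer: 2166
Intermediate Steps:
y(Z) = -4/3 (y(Z) = 4/(-3) = 4*(-⅓) = -4/3)
w(z, f) = -f/3 (w(z, f) = -4*f/3 + f = -f/3)
(2585 - 464) + w(177, -135) = (2585 - 464) - ⅓*(-135) = 2121 + 45 = 2166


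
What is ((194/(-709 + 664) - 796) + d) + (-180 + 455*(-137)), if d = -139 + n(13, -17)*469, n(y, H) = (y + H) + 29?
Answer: -2327819/45 ≈ -51729.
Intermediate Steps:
n(y, H) = 29 + H + y (n(y, H) = (H + y) + 29 = 29 + H + y)
d = 11586 (d = -139 + (29 - 17 + 13)*469 = -139 + 25*469 = -139 + 11725 = 11586)
((194/(-709 + 664) - 796) + d) + (-180 + 455*(-137)) = ((194/(-709 + 664) - 796) + 11586) + (-180 + 455*(-137)) = ((194/(-45) - 796) + 11586) + (-180 - 62335) = ((-1/45*194 - 796) + 11586) - 62515 = ((-194/45 - 796) + 11586) - 62515 = (-36014/45 + 11586) - 62515 = 485356/45 - 62515 = -2327819/45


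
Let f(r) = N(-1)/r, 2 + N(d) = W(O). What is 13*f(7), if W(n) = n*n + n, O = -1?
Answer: -26/7 ≈ -3.7143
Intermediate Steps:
W(n) = n + n² (W(n) = n² + n = n + n²)
N(d) = -2 (N(d) = -2 - (1 - 1) = -2 - 1*0 = -2 + 0 = -2)
f(r) = -2/r
13*f(7) = 13*(-2/7) = -26/7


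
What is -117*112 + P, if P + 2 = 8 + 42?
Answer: -13056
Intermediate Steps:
P = 48 (P = -2 + (8 + 42) = -2 + 50 = 48)
-117*112 + P = -117*112 + 48 = -13104 + 48 = -13056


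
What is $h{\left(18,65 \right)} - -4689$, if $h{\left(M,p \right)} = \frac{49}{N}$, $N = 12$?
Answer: $\frac{56317}{12} \approx 4693.1$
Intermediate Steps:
$h{\left(M,p \right)} = \frac{49}{12}$
$h{\left(18,65 \right)} - -4689 = \frac{49}{12} - -4689 = \frac{49}{12} + 4689 = \frac{56317}{12}$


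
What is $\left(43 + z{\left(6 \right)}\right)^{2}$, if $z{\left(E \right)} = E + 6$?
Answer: $3025$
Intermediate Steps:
$z{\left(E \right)} = 6 + E$
$\left(43 + z{\left(6 \right)}\right)^{2} = \left(43 + \left(6 + 6\right)\right)^{2} = \left(43 + 12\right)^{2} = 55^{2} = 3025$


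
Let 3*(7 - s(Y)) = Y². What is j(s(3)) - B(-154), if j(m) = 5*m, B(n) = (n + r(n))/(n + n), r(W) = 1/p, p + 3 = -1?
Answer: 24023/1232 ≈ 19.499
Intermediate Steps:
p = -4 (p = -3 - 1 = -4)
r(W) = -¼ (r(W) = 1/(-4) = -¼)
s(Y) = 7 - Y²/3
B(n) = (-¼ + n)/(2*n) (B(n) = (n - ¼)/(n + n) = (-¼ + n)/((2*n)) = (-¼ + n)*(1/(2*n)) = (-¼ + n)/(2*n))
j(s(3)) - B(-154) = 5*(7 - ⅓*3²) - (-1 + 4*(-154))/(8*(-154)) = 5*(7 - ⅓*9) - (-1)*(-1 - 616)/(8*154) = 5*(7 - 3) - (-1)*(-617)/(8*154) = 5*4 - 1*617/1232 = 20 - 617/1232 = 24023/1232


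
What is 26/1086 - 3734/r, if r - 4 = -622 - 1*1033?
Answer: 2049025/896493 ≈ 2.2856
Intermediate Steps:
r = -1651 (r = 4 + (-622 - 1*1033) = 4 + (-622 - 1033) = 4 - 1655 = -1651)
26/1086 - 3734/r = 26/1086 - 3734/(-1651) = 26*(1/1086) - 3734*(-1/1651) = 13/543 + 3734/1651 = 2049025/896493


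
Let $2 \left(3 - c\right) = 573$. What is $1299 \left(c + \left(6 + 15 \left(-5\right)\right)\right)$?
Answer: $- \frac{915795}{2} \approx -4.579 \cdot 10^{5}$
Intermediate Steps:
$c = - \frac{567}{2}$ ($c = 3 - \frac{573}{2} = - \frac{567}{2} \approx -283.5$)
$1299 \left(c + \left(6 + 15 \left(-5\right)\right)\right) = 1299 \left(- \frac{567}{2} + \left(6 + 15 \left(-5\right)\right)\right) = 1299 \left(- \frac{567}{2} + \left(6 - 75\right)\right) = 1299 \left(- \frac{567}{2} - 69\right) = 1299 \left(- \frac{705}{2}\right) = - \frac{915795}{2}$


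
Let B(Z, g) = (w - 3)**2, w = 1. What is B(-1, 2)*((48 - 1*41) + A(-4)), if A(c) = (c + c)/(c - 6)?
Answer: 156/5 ≈ 31.200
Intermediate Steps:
A(c) = 2*c/(-6 + c) (A(c) = (2*c)/(-6 + c) = 2*c/(-6 + c))
B(Z, g) = 4 (B(Z, g) = (1 - 3)**2 = (-2)**2 = 4)
B(-1, 2)*((48 - 1*41) + A(-4)) = 4*((48 - 1*41) + 2*(-4)/(-6 - 4)) = 4*((48 - 41) + 2*(-4)/(-10)) = 4*(7 + 2*(-4)*(-1/10)) = 4*(7 + 4/5) = 4*(39/5) = 156/5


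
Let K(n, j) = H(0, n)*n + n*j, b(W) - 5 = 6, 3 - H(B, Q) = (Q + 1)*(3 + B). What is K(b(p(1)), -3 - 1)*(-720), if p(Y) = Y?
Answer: 293040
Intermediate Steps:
H(B, Q) = 3 - (1 + Q)*(3 + B) (H(B, Q) = 3 - (Q + 1)*(3 + B) = 3 - (1 + Q)*(3 + B))
b(W) = 11 (b(W) = 5 + 6 = 11)
K(n, j) = -3*n² + j*n (K(n, j) = (-1*0 - 3*n - 1*0*n)*n + n*j = (0 - 3*n + 0)*n + j*n = (-3*n)*n + j*n = -3*n² + j*n)
K(b(p(1)), -3 - 1)*(-720) = (11*((-3 - 1) - 3*11))*(-720) = (11*(-4 - 33))*(-720) = (11*(-37))*(-720) = -407*(-720) = 293040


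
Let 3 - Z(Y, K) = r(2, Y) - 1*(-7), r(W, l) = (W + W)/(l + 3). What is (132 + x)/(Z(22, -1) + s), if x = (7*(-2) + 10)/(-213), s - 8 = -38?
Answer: -351500/90951 ≈ -3.8647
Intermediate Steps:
r(W, l) = 2*W/(3 + l) (r(W, l) = (2*W)/(3 + l) = 2*W/(3 + l))
s = -30 (s = 8 - 38 = -30)
Z(Y, K) = -4 - 4/(3 + Y) (Z(Y, K) = 3 - (2*2/(3 + Y) - 1*(-7)) = 3 - (4/(3 + Y) + 7) = 3 - (7 + 4/(3 + Y)) = 3 + (-7 - 4/(3 + Y)) = -4 - 4/(3 + Y))
x = 4/213 (x = (-14 + 10)*(-1/213) = -4*(-1/213) = 4/213 ≈ 0.018779)
(132 + x)/(Z(22, -1) + s) = (132 + 4/213)/(4*(-4 - 1*22)/(3 + 22) - 30) = 28120/(213*(4*(-4 - 22)/25 - 30)) = 28120/(213*(4*(1/25)*(-26) - 30)) = 28120/(213*(-104/25 - 30)) = 28120/(213*(-854/25)) = (28120/213)*(-25/854) = -351500/90951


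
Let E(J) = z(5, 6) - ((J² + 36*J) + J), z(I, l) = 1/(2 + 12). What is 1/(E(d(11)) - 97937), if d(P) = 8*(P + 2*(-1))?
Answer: -14/1480989 ≈ -9.4531e-6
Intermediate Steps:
z(I, l) = 1/14
d(P) = -16 + 8*P (d(P) = 8*(P - 2) = 8*(-2 + P) = -16 + 8*P)
E(J) = 1/14 - J² - 37*J (E(J) = 1/14 - ((J² + 36*J) + J) = 1/14 - (J² + 37*J) = 1/14 + (-J² - 37*J) = 1/14 - J² - 37*J)
1/(E(d(11)) - 97937) = 1/((1/14 - (-16 + 8*11)² - 37*(-16 + 8*11)) - 97937) = 1/((1/14 - (-16 + 88)² - 37*(-16 + 88)) - 97937) = 1/((1/14 - 1*72² - 37*72) - 97937) = 1/((1/14 - 1*5184 - 2664) - 97937) = 1/((1/14 - 5184 - 2664) - 97937) = 1/(-109871/14 - 97937) = 1/(-1480989/14) = -14/1480989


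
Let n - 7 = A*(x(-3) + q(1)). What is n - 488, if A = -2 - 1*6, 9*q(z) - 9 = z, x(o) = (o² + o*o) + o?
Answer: -5489/9 ≈ -609.89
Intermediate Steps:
x(o) = o + 2*o² (x(o) = (o² + o²) + o = 2*o² + o = o + 2*o²)
q(z) = 1 + z/9
A = -8 (A = -2 - 6 = -8)
n = -1097/9 (n = 7 - 8*(-3*(1 + 2*(-3)) + (1 + (⅑)*1)) = 7 - 8*(-3*(1 - 6) + (1 + ⅑)) = 7 - 8*(-3*(-5) + 10/9) = 7 - 8*(15 + 10/9) = 7 - 8*145/9 = 7 - 1160/9 = -1097/9 ≈ -121.89)
n - 488 = -1097/9 - 488 = -5489/9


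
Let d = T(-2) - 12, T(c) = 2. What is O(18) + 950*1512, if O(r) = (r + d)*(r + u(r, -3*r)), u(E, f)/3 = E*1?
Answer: 1436976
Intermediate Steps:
u(E, f) = 3*E (u(E, f) = 3*(E*1) = 3*E)
d = -10 (d = 2 - 12 = -10)
O(r) = 4*r*(-10 + r) (O(r) = (r - 10)*(r + 3*r) = (-10 + r)*(4*r) = 4*r*(-10 + r))
O(18) + 950*1512 = 4*18*(-10 + 18) + 950*1512 = 4*18*8 + 1436400 = 576 + 1436400 = 1436976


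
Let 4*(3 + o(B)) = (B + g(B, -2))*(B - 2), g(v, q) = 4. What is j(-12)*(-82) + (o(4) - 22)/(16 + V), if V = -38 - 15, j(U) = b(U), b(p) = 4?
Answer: -12115/37 ≈ -327.43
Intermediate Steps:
j(U) = 4
o(B) = -3 + (-2 + B)*(4 + B)/4 (o(B) = -3 + ((B + 4)*(B - 2))/4 = -3 + ((4 + B)*(-2 + B))/4 = -3 + ((-2 + B)*(4 + B))/4 = -3 + (-2 + B)*(4 + B)/4)
V = -53
j(-12)*(-82) + (o(4) - 22)/(16 + V) = 4*(-82) + ((-5 + (½)*4 + (¼)*4²) - 22)/(16 - 53) = -328 + ((-5 + 2 + (¼)*16) - 22)/(-37) = -328 + ((-5 + 2 + 4) - 22)*(-1/37) = -328 + (1 - 22)*(-1/37) = -328 - 21*(-1/37) = -328 + 21/37 = -12115/37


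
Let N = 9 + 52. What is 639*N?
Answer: 38979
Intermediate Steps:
N = 61
639*N = 639*61 = 38979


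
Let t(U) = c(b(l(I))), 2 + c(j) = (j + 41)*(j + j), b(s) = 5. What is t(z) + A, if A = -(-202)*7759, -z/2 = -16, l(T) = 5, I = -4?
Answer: 1567776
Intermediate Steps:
z = 32 (z = -2*(-16) = 32)
c(j) = -2 + 2*j*(41 + j) (c(j) = -2 + (j + 41)*(j + j) = -2 + (41 + j)*(2*j) = -2 + 2*j*(41 + j))
t(U) = 458 (t(U) = -2 + 2*5**2 + 82*5 = -2 + 2*25 + 410 = -2 + 50 + 410 = 458)
A = 1567318 (A = -1*(-1567318) = 1567318)
t(z) + A = 458 + 1567318 = 1567776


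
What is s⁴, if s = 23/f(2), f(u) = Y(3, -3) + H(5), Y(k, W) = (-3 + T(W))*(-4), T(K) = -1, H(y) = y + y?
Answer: 279841/456976 ≈ 0.61238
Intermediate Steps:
H(y) = 2*y
Y(k, W) = 16 (Y(k, W) = (-3 - 1)*(-4) = -4*(-4) = 16)
f(u) = 26 (f(u) = 16 + 2*5 = 16 + 10 = 26)
s = 23/26 ≈ 0.88461
s⁴ = (23/26)⁴ = 279841/456976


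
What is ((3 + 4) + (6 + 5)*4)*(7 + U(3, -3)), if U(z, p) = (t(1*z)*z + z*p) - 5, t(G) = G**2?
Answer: 1020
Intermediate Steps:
U(z, p) = -5 + z**3 + p*z (U(z, p) = ((1*z)**2*z + z*p) - 5 = (z**2*z + p*z) - 5 = (z**3 + p*z) - 5 = -5 + z**3 + p*z)
((3 + 4) + (6 + 5)*4)*(7 + U(3, -3)) = ((3 + 4) + (6 + 5)*4)*(7 + (-5 + 3**3 - 3*3)) = (7 + 11*4)*(7 + (-5 + 27 - 9)) = (7 + 44)*(7 + 13) = 51*20 = 1020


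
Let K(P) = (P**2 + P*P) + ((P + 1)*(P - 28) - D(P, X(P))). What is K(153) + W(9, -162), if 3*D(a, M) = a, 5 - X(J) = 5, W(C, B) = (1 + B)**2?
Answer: 91938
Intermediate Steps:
X(J) = 0 (X(J) = 5 - 1*5 = 5 - 5 = 0)
D(a, M) = a/3
K(P) = 2*P**2 - P/3 + (1 + P)*(-28 + P) (K(P) = (P**2 + P*P) + ((P + 1)*(P - 28) - P/3) = (P**2 + P**2) + ((1 + P)*(-28 + P) - P/3) = 2*P**2 + (-P/3 + (1 + P)*(-28 + P)) = 2*P**2 - P/3 + (1 + P)*(-28 + P))
K(153) + W(9, -162) = (-28 + 3*153**2 - 82/3*153) + (1 - 162)**2 = (-28 + 3*23409 - 4182) + (-161)**2 = (-28 + 70227 - 4182) + 25921 = 66017 + 25921 = 91938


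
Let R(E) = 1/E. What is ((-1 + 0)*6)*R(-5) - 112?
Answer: -554/5 ≈ -110.80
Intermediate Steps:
((-1 + 0)*6)*R(-5) - 112 = ((-1 + 0)*6)/(-5) - 112 = -1*6*(-⅕) - 112 = -6*(-⅕) - 112 = 6/5 - 112 = -554/5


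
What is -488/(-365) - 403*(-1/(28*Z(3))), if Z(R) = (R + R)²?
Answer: 638999/367920 ≈ 1.7368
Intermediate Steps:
Z(R) = 4*R² (Z(R) = (2*R)² = 4*R²)
-488/(-365) - 403*(-1/(28*Z(3))) = -488/(-365) - 403/((-112*3²)) = -488*(-1/365) - 403/((-112*9)) = 488/365 - 403/((-28*36)) = 488/365 - 403/(-1008) = 488/365 - 403*(-1/1008) = 488/365 + 403/1008 = 638999/367920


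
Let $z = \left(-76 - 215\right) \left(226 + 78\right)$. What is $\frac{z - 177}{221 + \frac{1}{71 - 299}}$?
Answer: $- \frac{20210148}{50387} \approx -401.1$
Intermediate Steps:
$z = -88464$ ($z = \left(-291\right) 304 = -88464$)
$\frac{z - 177}{221 + \frac{1}{71 - 299}} = \frac{-88464 - 177}{221 + \frac{1}{71 - 299}} = - \frac{88641}{221 + \frac{1}{-228}} = - \frac{88641}{221 - \frac{1}{228}} = - \frac{88641}{\frac{50387}{228}} = \left(-88641\right) \frac{228}{50387} = - \frac{20210148}{50387}$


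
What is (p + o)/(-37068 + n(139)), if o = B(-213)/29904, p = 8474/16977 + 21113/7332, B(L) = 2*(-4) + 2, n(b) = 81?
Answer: -58221675037/637394108797992 ≈ -9.1343e-5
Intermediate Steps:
B(L) = -6 (B(L) = -8 + 2 = -6)
p = 46729641/13830596 (p = 8474*(1/16977) + 21113*(1/7332) = 8474/16977 + 21113/7332 = 46729641/13830596 ≈ 3.3787)
o = -1/4984 (o = -6/29904 = -6*1/29904 = -1/4984 ≈ -0.00020064)
(p + o)/(-37068 + n(139)) = (46729641/13830596 - 1/4984)/(-37068 + 81) = (58221675037/17232922616)/(-36987) = (58221675037/17232922616)*(-1/36987) = -58221675037/637394108797992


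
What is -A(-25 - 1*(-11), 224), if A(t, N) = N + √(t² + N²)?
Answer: -224 - 14*√257 ≈ -448.44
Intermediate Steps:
A(t, N) = N + √(N² + t²)
-A(-25 - 1*(-11), 224) = -(224 + √(224² + (-25 - 1*(-11))²)) = -(224 + √(50176 + (-25 + 11)²)) = -(224 + √(50176 + (-14)²)) = -(224 + √(50176 + 196)) = -(224 + √50372) = -(224 + 14*√257) = -224 - 14*√257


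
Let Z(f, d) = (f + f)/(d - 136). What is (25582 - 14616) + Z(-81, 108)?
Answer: 153605/14 ≈ 10972.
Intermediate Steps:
Z(f, d) = 2*f/(-136 + d) (Z(f, d) = (2*f)/(-136 + d) = 2*f/(-136 + d))
(25582 - 14616) + Z(-81, 108) = (25582 - 14616) + 2*(-81)/(-136 + 108) = 10966 + 2*(-81)/(-28) = 10966 + 2*(-81)*(-1/28) = 10966 + 81/14 = 153605/14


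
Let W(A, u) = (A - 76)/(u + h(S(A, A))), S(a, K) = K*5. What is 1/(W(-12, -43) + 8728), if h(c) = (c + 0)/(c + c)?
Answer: 85/742056 ≈ 0.00011455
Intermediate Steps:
S(a, K) = 5*K
h(c) = ½ (h(c) = c/((2*c)) = c*(1/(2*c)) = ½)
W(A, u) = (-76 + A)/(½ + u) (W(A, u) = (A - 76)/(u + ½) = (-76 + A)/(½ + u))
1/(W(-12, -43) + 8728) = 1/(2*(-76 - 12)/(1 + 2*(-43)) + 8728) = 1/(2*(-88)/(1 - 86) + 8728) = 1/(2*(-88)/(-85) + 8728) = 1/(2*(-1/85)*(-88) + 8728) = 1/(176/85 + 8728) = 1/(742056/85) = 85/742056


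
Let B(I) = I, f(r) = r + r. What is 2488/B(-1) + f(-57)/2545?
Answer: -6332074/2545 ≈ -2488.0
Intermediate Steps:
f(r) = 2*r
2488/B(-1) + f(-57)/2545 = 2488/(-1) + (2*(-57))/2545 = 2488*(-1) - 114*1/2545 = -2488 - 114/2545 = -6332074/2545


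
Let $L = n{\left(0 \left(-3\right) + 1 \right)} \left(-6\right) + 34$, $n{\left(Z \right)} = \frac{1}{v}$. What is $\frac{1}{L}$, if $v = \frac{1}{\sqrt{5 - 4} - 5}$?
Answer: $\frac{1}{58} \approx 0.017241$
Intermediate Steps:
$v = - \frac{1}{4}$ ($v = \frac{1}{\sqrt{1} - 5} = \frac{1}{1 - 5} = \frac{1}{-4} = - \frac{1}{4} \approx -0.25$)
$n{\left(Z \right)} = -4$ ($n{\left(Z \right)} = \frac{1}{- \frac{1}{4}} = -4$)
$L = 58$ ($L = \left(-4\right) \left(-6\right) + 34 = 24 + 34 = 58$)
$\frac{1}{L} = \frac{1}{58}$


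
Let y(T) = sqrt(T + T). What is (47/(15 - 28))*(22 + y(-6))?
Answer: -1034/13 - 94*I*sqrt(3)/13 ≈ -79.538 - 12.524*I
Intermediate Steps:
y(T) = sqrt(2)*sqrt(T) (y(T) = sqrt(2*T) = sqrt(2)*sqrt(T))
(47/(15 - 28))*(22 + y(-6)) = (47/(15 - 28))*(22 + sqrt(2)*sqrt(-6)) = (47/(-13))*(22 + sqrt(2)*(I*sqrt(6))) = (47*(-1/13))*(22 + 2*I*sqrt(3)) = -47*(22 + 2*I*sqrt(3))/13 = -1034/13 - 94*I*sqrt(3)/13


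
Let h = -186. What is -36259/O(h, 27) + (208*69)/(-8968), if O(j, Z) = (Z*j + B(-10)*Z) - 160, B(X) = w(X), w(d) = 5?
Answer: 31592021/5657687 ≈ 5.5839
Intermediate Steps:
B(X) = 5
O(j, Z) = -160 + 5*Z + Z*j (O(j, Z) = (Z*j + 5*Z) - 160 = (5*Z + Z*j) - 160 = -160 + 5*Z + Z*j)
-36259/O(h, 27) + (208*69)/(-8968) = -36259/(-160 + 5*27 + 27*(-186)) + (208*69)/(-8968) = -36259/(-160 + 135 - 5022) + 14352*(-1/8968) = -36259/(-5047) - 1794/1121 = -36259*(-1/5047) - 1794/1121 = 36259/5047 - 1794/1121 = 31592021/5657687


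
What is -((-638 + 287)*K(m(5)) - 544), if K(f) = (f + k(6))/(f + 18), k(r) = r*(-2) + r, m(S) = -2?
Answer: 737/2 ≈ 368.50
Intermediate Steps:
k(r) = -r (k(r) = -2*r + r = -r)
K(f) = (-6 + f)/(18 + f) (K(f) = (f - 1*6)/(f + 18) = (f - 6)/(18 + f) = (-6 + f)/(18 + f))
-((-638 + 287)*K(m(5)) - 544) = -((-638 + 287)*((-6 - 2)/(18 - 2)) - 544) = -(-351*(-8)/16 - 544) = -(-351*(-½) - 544) = -(351/2 - 544) = -1*(-737/2) = 737/2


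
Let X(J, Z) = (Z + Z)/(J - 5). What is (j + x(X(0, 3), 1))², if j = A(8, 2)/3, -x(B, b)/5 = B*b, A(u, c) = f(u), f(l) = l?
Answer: 676/9 ≈ 75.111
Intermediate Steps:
A(u, c) = u
X(J, Z) = 2*Z/(-5 + J) (X(J, Z) = (2*Z)/(-5 + J) = 2*Z/(-5 + J))
x(B, b) = -5*B*b
j = 8/3 ≈ 2.6667
(j + x(X(0, 3), 1))² = (8/3 - 5*2*3/(-5 + 0)*1)² = (8/3 - 5*2*3/(-5)*1)² = (8/3 - 5*2*3*(-⅕)*1)² = (8/3 - 5*(-6/5)*1)² = (8/3 + 6)² = (26/3)² = 676/9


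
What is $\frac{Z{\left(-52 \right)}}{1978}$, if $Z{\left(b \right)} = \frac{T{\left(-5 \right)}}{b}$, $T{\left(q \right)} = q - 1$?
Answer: $\frac{3}{51428} \approx 5.8334 \cdot 10^{-5}$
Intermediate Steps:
$T{\left(q \right)} = -1 + q$ ($T{\left(q \right)} = q - 1 = -1 + q$)
$Z{\left(b \right)} = - \frac{6}{b}$ ($Z{\left(b \right)} = \frac{-1 - 5}{b} = - \frac{6}{b}$)
$\frac{Z{\left(-52 \right)}}{1978} = \frac{\left(-6\right) \frac{1}{-52}}{1978} = \left(-6\right) \left(- \frac{1}{52}\right) \frac{1}{1978} = \frac{3}{26} \cdot \frac{1}{1978} = \frac{3}{51428}$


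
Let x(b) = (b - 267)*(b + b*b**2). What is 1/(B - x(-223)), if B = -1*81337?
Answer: -1/5434078437 ≈ -1.8402e-10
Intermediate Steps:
B = -81337
x(b) = (-267 + b)*(b + b**3)
1/(B - x(-223)) = 1/(-81337 - (-223)*(-267 - 223 + (-223)**3 - 267*(-223)**2)) = 1/(-81337 - (-223)*(-267 - 223 - 11089567 - 267*49729)) = 1/(-81337 - (-223)*(-267 - 223 - 11089567 - 13277643)) = 1/(-81337 - (-223)*(-24367700)) = 1/(-81337 - 1*5433997100) = 1/(-81337 - 5433997100) = 1/(-5434078437) = -1/5434078437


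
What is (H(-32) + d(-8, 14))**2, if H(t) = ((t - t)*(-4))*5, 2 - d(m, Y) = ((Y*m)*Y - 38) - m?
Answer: 2560000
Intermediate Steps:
d(m, Y) = 40 + m - m*Y**2 (d(m, Y) = 2 - (((Y*m)*Y - 38) - m) = 2 - ((m*Y**2 - 38) - m) = 2 - ((-38 + m*Y**2) - m) = 2 - (-38 - m + m*Y**2) = 2 + (38 + m - m*Y**2) = 40 + m - m*Y**2)
H(t) = 0 (H(t) = (0*(-4))*5 = 0*5 = 0)
(H(-32) + d(-8, 14))**2 = (0 + (40 - 8 - 1*(-8)*14**2))**2 = (0 + (40 - 8 - 1*(-8)*196))**2 = (0 + (40 - 8 + 1568))**2 = (0 + 1600)**2 = 1600**2 = 2560000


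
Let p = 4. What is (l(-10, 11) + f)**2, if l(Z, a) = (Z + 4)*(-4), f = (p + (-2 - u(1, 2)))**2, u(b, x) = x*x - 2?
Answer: 576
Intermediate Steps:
u(b, x) = -2 + x**2 (u(b, x) = x**2 - 2 = -2 + x**2)
f = 0 (f = (4 + (-2 - (-2 + 2**2)))**2 = (4 + (-2 - (-2 + 4)))**2 = (4 + (-2 - 1*2))**2 = (4 + (-2 - 2))**2 = (4 - 4)**2 = 0**2 = 0)
l(Z, a) = -16 - 4*Z (l(Z, a) = (4 + Z)*(-4) = -16 - 4*Z)
(l(-10, 11) + f)**2 = ((-16 - 4*(-10)) + 0)**2 = ((-16 + 40) + 0)**2 = (24 + 0)**2 = 24**2 = 576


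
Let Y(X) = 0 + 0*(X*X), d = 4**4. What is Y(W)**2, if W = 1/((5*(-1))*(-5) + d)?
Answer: 0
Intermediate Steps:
d = 256
W = 1/281 (W = 1/((5*(-1))*(-5) + 256) = 1/(-5*(-5) + 256) = 1/(25 + 256) = 1/281 ≈ 0.0035587)
Y(X) = 0 (Y(X) = 0 + 0*X**2 = 0 + 0 = 0)
Y(W)**2 = 0**2 = 0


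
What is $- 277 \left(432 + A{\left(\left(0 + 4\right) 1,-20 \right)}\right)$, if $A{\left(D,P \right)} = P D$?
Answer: $-97504$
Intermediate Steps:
$A{\left(D,P \right)} = D P$
$- 277 \left(432 + A{\left(\left(0 + 4\right) 1,-20 \right)}\right) = - 277 \left(432 + \left(0 + 4\right) 1 \left(-20\right)\right) = - 277 \left(432 + 4 \cdot 1 \left(-20\right)\right) = - 277 \left(432 + 4 \left(-20\right)\right) = - 277 \left(432 - 80\right) = \left(-277\right) 352 = -97504$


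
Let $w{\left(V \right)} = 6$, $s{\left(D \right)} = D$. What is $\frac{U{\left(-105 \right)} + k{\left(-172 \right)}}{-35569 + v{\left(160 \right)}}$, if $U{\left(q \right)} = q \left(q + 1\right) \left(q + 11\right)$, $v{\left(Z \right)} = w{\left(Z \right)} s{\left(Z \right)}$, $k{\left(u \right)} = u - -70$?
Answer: $\frac{1026582}{34609} \approx 29.662$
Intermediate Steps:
$k{\left(u \right)} = 70 + u$ ($k{\left(u \right)} = u + 70 = 70 + u$)
$v{\left(Z \right)} = 6 Z$
$U{\left(q \right)} = q \left(1 + q\right) \left(11 + q\right)$
$\frac{U{\left(-105 \right)} + k{\left(-172 \right)}}{-35569 + v{\left(160 \right)}} = \frac{- 105 \left(11 + \left(-105\right)^{2} + 12 \left(-105\right)\right) + \left(70 - 172\right)}{-35569 + 6 \cdot 160} = \frac{- 105 \left(11 + 11025 - 1260\right) - 102}{-35569 + 960} = \frac{\left(-105\right) 9776 - 102}{-34609} = \left(-1026480 - 102\right) \left(- \frac{1}{34609}\right) = \left(-1026582\right) \left(- \frac{1}{34609}\right) = \frac{1026582}{34609}$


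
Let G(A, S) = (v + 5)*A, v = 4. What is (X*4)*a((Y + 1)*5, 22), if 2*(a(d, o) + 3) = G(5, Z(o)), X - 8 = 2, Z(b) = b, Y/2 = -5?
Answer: 780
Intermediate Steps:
Y = -10 (Y = 2*(-5) = -10)
X = 10 (X = 8 + 2 = 10)
G(A, S) = 9*A (G(A, S) = (4 + 5)*A = 9*A)
a(d, o) = 39/2 (a(d, o) = -3 + (9*5)/2 = -3 + (½)*45 = -3 + 45/2 = 39/2)
(X*4)*a((Y + 1)*5, 22) = (10*4)*(39/2) = 40*(39/2) = 780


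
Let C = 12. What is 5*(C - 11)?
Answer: 5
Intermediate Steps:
5*(C - 11) = 5*(12 - 11) = 5*1 = 5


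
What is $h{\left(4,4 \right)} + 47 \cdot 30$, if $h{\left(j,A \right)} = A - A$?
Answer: $1410$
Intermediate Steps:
$h{\left(j,A \right)} = 0$
$h{\left(4,4 \right)} + 47 \cdot 30 = 0 + 47 \cdot 30 = 0 + 1410 = 1410$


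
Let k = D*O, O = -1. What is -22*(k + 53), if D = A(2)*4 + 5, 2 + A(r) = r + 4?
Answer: -704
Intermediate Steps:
A(r) = 2 + r (A(r) = -2 + (r + 4) = -2 + (4 + r) = 2 + r)
D = 21 (D = (2 + 2)*4 + 5 = 4*4 + 5 = 16 + 5 = 21)
k = -21 (k = 21*(-1) = -21)
-22*(k + 53) = -22*(-21 + 53) = -22*32 = -704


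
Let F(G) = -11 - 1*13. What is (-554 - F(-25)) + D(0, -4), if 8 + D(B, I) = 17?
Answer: -521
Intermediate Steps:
F(G) = -24 (F(G) = -11 - 13 = -24)
D(B, I) = 9 (D(B, I) = -8 + 17 = 9)
(-554 - F(-25)) + D(0, -4) = (-554 - 1*(-24)) + 9 = (-554 + 24) + 9 = -530 + 9 = -521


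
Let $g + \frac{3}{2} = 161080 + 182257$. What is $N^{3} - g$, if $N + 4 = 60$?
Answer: $- \frac{335439}{2} \approx -1.6772 \cdot 10^{5}$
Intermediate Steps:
$N = 56$ ($N = -4 + 60 = 56$)
$g = \frac{686671}{2}$ ($g = - \frac{3}{2} + \left(161080 + 182257\right) = - \frac{3}{2} + 343337 = \frac{686671}{2} \approx 3.4334 \cdot 10^{5}$)
$N^{3} - g = 56^{3} - \frac{686671}{2} = 175616 - \frac{686671}{2} = - \frac{335439}{2}$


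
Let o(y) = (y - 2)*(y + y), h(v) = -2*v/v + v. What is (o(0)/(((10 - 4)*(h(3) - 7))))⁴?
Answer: 0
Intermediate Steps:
h(v) = -2 + v (h(v) = -2*1 + v = -2 + v)
o(y) = 2*y*(-2 + y) (o(y) = (-2 + y)*(2*y) = 2*y*(-2 + y))
(o(0)/(((10 - 4)*(h(3) - 7))))⁴ = ((2*0*(-2 + 0))/(((10 - 4)*((-2 + 3) - 7))))⁴ = ((2*0*(-2))/((6*(1 - 7))))⁴ = (0/((6*(-6))))⁴ = (0/(-36))⁴ = (0*(-1/36))⁴ = 0⁴ = 0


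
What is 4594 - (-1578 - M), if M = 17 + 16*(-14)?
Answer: 5965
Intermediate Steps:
M = -207 (M = 17 - 224 = -207)
4594 - (-1578 - M) = 4594 - (-1578 - 1*(-207)) = 4594 - (-1578 + 207) = 4594 - 1*(-1371) = 4594 + 1371 = 5965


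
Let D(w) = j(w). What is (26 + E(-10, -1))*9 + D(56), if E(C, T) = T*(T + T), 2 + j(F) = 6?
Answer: 256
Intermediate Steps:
j(F) = 4 (j(F) = -2 + 6 = 4)
D(w) = 4
E(C, T) = 2*T**2 (E(C, T) = T*(2*T) = 2*T**2)
(26 + E(-10, -1))*9 + D(56) = (26 + 2*(-1)**2)*9 + 4 = (26 + 2*1)*9 + 4 = (26 + 2)*9 + 4 = 28*9 + 4 = 252 + 4 = 256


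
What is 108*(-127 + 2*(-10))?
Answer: -15876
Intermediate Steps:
108*(-127 + 2*(-10)) = 108*(-127 - 20) = 108*(-147) = -15876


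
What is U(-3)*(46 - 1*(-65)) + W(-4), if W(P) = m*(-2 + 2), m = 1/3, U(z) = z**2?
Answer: 999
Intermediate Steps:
m = 1/3 ≈ 0.33333
W(P) = 0 (W(P) = (-2 + 2)/3 = (1/3)*0 = 0)
U(-3)*(46 - 1*(-65)) + W(-4) = (-3)**2*(46 - 1*(-65)) + 0 = 9*(46 + 65) + 0 = 9*111 + 0 = 999 + 0 = 999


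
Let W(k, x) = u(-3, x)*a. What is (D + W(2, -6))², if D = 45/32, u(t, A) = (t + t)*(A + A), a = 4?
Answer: 85766121/1024 ≈ 83756.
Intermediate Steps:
u(t, A) = 4*A*t (u(t, A) = (2*t)*(2*A) = 4*A*t)
W(k, x) = -48*x (W(k, x) = (4*x*(-3))*4 = -12*x*4 = -48*x)
D = 45/32 (D = 45*(1/32) = 45/32 ≈ 1.4063)
(D + W(2, -6))² = (45/32 - 48*(-6))² = (45/32 + 288)² = (9261/32)² = 85766121/1024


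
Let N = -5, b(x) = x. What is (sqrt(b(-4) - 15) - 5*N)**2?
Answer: (25 + I*sqrt(19))**2 ≈ 606.0 + 217.94*I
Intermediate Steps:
(sqrt(b(-4) - 15) - 5*N)**2 = (sqrt(-4 - 15) - 5*(-5))**2 = (sqrt(-19) + 25)**2 = (I*sqrt(19) + 25)**2 = (25 + I*sqrt(19))**2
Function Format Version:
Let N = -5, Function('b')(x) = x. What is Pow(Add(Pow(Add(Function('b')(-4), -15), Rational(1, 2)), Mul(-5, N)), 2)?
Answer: Pow(Add(25, Mul(I, Pow(19, Rational(1, 2)))), 2) ≈ Add(606.00, Mul(217.94, I))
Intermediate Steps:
Pow(Add(Pow(Add(Function('b')(-4), -15), Rational(1, 2)), Mul(-5, N)), 2) = Pow(Add(Pow(Add(-4, -15), Rational(1, 2)), Mul(-5, -5)), 2) = Pow(Add(Pow(-19, Rational(1, 2)), 25), 2) = Pow(Add(Mul(I, Pow(19, Rational(1, 2))), 25), 2) = Pow(Add(25, Mul(I, Pow(19, Rational(1, 2)))), 2)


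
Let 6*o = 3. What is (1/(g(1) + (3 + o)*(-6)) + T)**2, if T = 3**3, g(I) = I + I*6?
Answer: 142129/196 ≈ 725.15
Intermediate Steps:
o = 1/2 (o = (1/6)*3 = 1/2 ≈ 0.50000)
g(I) = 7*I (g(I) = I + 6*I = 7*I)
T = 27
(1/(g(1) + (3 + o)*(-6)) + T)**2 = (1/(7*1 + (3 + 1/2)*(-6)) + 27)**2 = (1/(7 + (7/2)*(-6)) + 27)**2 = (1/(7 - 21) + 27)**2 = (1/(-14) + 27)**2 = (-1/14 + 27)**2 = (377/14)**2 = 142129/196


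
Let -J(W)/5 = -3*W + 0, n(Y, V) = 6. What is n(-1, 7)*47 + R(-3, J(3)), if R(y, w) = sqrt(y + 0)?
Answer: 282 + I*sqrt(3) ≈ 282.0 + 1.732*I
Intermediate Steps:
J(W) = 15*W (J(W) = -5*(-3*W + 0) = -(-15)*W = 15*W)
R(y, w) = sqrt(y)
n(-1, 7)*47 + R(-3, J(3)) = 6*47 + sqrt(-3) = 282 + I*sqrt(3)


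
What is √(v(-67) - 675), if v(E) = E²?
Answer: √3814 ≈ 61.758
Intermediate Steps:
√(v(-67) - 675) = √((-67)² - 675) = √(4489 - 675) = √3814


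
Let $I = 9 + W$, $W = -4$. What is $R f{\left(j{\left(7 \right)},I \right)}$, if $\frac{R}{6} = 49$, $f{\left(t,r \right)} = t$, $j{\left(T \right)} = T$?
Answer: $2058$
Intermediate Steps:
$I = 5$ ($I = 9 - 4 = 5$)
$R = 294$ ($R = 6 \cdot 49 = 294$)
$R f{\left(j{\left(7 \right)},I \right)} = 294 \cdot 7 = 2058$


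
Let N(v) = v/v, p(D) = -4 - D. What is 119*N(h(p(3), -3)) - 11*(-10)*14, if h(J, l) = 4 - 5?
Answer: 1659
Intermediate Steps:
h(J, l) = -1
N(v) = 1
119*N(h(p(3), -3)) - 11*(-10)*14 = 119*1 - 11*(-10)*14 = 119 + 110*14 = 119 + 1540 = 1659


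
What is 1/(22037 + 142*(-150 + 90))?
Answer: 1/13517 ≈ 7.3981e-5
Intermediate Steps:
1/(22037 + 142*(-150 + 90)) = 1/(22037 + 142*(-60)) = 1/(22037 - 8520) = 1/13517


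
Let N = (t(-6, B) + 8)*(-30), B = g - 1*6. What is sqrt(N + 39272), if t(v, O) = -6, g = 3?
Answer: 2*sqrt(9803) ≈ 198.02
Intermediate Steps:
B = -3 (B = 3 - 1*6 = 3 - 6 = -3)
N = -60 (N = (-6 + 8)*(-30) = 2*(-30) = -60)
sqrt(N + 39272) = sqrt(-60 + 39272) = sqrt(39212) = 2*sqrt(9803)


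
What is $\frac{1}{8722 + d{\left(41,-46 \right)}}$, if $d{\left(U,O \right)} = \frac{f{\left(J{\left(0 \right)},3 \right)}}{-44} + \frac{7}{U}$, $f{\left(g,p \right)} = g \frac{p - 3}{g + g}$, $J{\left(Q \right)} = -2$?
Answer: $\frac{41}{357609} \approx 0.00011465$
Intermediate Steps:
$f{\left(g,p \right)} = - \frac{3}{2} + \frac{p}{2}$ ($f{\left(g,p \right)} = g \frac{-3 + p}{2 g} = - \frac{3}{2} + \frac{p}{2}$)
$d{\left(U,O \right)} = \frac{7}{U}$ ($d{\left(U,O \right)} = \frac{- \frac{3}{2} + \frac{1}{2} \cdot 3}{-44} + \frac{7}{U} = \left(- \frac{3}{2} + \frac{3}{2}\right) \left(- \frac{1}{44}\right) + \frac{7}{U} = 0 \left(- \frac{1}{44}\right) + \frac{7}{U} = 0 + \frac{7}{U} = \frac{7}{U}$)
$\frac{1}{8722 + d{\left(41,-46 \right)}} = \frac{1}{8722 + \frac{7}{41}} = \frac{1}{\frac{357609}{41}} = \frac{41}{357609}$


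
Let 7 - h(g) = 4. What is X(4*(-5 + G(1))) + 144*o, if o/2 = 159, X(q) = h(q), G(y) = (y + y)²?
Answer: 45795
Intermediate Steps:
G(y) = 4*y² (G(y) = (2*y)² = 4*y²)
h(g) = 3 (h(g) = 7 - 1*4 = 7 - 4 = 3)
X(q) = 3
o = 318 (o = 2*159 = 318)
X(4*(-5 + G(1))) + 144*o = 3 + 144*318 = 3 + 45792 = 45795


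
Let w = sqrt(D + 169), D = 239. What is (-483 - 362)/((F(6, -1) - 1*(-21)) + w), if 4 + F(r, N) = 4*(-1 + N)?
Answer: 2535/109 - 1690*sqrt(102)/327 ≈ -28.939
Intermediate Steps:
F(r, N) = -8 + 4*N (F(r, N) = -4 + 4*(-1 + N) = -4 + (-4 + 4*N) = -8 + 4*N)
w = 2*sqrt(102) (w = sqrt(239 + 169) = sqrt(408) = 2*sqrt(102) ≈ 20.199)
(-483 - 362)/((F(6, -1) - 1*(-21)) + w) = (-483 - 362)/(((-8 + 4*(-1)) - 1*(-21)) + 2*sqrt(102)) = -845/(((-8 - 4) + 21) + 2*sqrt(102)) = -845/((-12 + 21) + 2*sqrt(102)) = -845/(9 + 2*sqrt(102))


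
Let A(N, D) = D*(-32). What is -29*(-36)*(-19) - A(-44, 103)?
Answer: -16540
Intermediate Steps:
A(N, D) = -32*D
-29*(-36)*(-19) - A(-44, 103) = -29*(-36)*(-19) - (-32)*103 = 1044*(-19) - 1*(-3296) = -19836 + 3296 = -16540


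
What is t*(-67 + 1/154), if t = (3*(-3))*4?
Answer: 185706/77 ≈ 2411.8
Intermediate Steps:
t = -36 (t = -9*4 = -36)
t*(-67 + 1/154) = -36*(-67 + 1/154) = -36*(-10317/154) = 185706/77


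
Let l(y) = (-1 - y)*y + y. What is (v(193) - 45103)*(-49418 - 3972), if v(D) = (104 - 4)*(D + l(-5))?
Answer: 1511097170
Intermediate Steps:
l(y) = y + y*(-1 - y) (l(y) = y*(-1 - y) + y = y + y*(-1 - y))
v(D) = -2500 + 100*D (v(D) = (104 - 4)*(D - 1*(-5)²) = 100*(D - 1*25) = 100*(D - 25) = 100*(-25 + D) = -2500 + 100*D)
(v(193) - 45103)*(-49418 - 3972) = ((-2500 + 100*193) - 45103)*(-49418 - 3972) = ((-2500 + 19300) - 45103)*(-53390) = (16800 - 45103)*(-53390) = -28303*(-53390) = 1511097170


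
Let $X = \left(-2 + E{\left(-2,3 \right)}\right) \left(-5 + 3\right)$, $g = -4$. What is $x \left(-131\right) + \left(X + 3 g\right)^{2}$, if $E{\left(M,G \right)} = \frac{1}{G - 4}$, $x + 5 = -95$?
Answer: $13136$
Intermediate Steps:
$x = -100$ ($x = -5 - 95 = -100$)
$E{\left(M,G \right)} = \frac{1}{-4 + G}$
$X = 6$ ($X = \left(-2 + \frac{1}{-4 + 3}\right) \left(-5 + 3\right) = \left(-2 + \frac{1}{-1}\right) \left(-2\right) = \left(-2 - 1\right) \left(-2\right) = \left(-3\right) \left(-2\right) = 6$)
$x \left(-131\right) + \left(X + 3 g\right)^{2} = \left(-100\right) \left(-131\right) + \left(6 + 3 \left(-4\right)\right)^{2} = 13100 + \left(6 - 12\right)^{2} = 13100 + \left(-6\right)^{2} = 13100 + 36 = 13136$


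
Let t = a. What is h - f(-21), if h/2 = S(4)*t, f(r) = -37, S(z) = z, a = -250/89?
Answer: 1293/89 ≈ 14.528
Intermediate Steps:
a = -250/89 (a = -250*1/89 = -250/89 ≈ -2.8090)
t = -250/89 ≈ -2.8090
h = -2000/89 (h = 2*(4*(-250/89)) = 2*(-1000/89) = -2000/89 ≈ -22.472)
h - f(-21) = -2000/89 - 1*(-37) = -2000/89 + 37 = 1293/89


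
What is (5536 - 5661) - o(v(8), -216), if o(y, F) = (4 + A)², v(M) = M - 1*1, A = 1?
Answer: -150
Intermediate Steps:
v(M) = -1 + M (v(M) = M - 1 = -1 + M)
o(y, F) = 25 (o(y, F) = (4 + 1)² = 5² = 25)
(5536 - 5661) - o(v(8), -216) = (5536 - 5661) - 1*25 = -125 - 25 = -150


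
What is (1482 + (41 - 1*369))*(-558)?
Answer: -643932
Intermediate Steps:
(1482 + (41 - 1*369))*(-558) = (1482 + (41 - 369))*(-558) = (1482 - 328)*(-558) = 1154*(-558) = -643932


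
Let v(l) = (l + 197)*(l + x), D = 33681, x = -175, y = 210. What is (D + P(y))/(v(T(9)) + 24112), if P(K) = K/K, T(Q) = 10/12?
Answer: -110232/33853 ≈ -3.2562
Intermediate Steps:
T(Q) = 5/6 (T(Q) = 10*(1/12) = 5/6)
v(l) = (-175 + l)*(197 + l) (v(l) = (l + 197)*(l - 175) = (197 + l)*(-175 + l) = (-175 + l)*(197 + l))
P(K) = 1
(D + P(y))/(v(T(9)) + 24112) = (33681 + 1)/((-34475 + (5/6)**2 + 22*(5/6)) + 24112) = 33682/((-34475 + 25/36 + 55/3) + 24112) = 33682/(-1240415/36 + 24112) = 33682/(-372383/36) = 33682*(-36/372383) = -110232/33853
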